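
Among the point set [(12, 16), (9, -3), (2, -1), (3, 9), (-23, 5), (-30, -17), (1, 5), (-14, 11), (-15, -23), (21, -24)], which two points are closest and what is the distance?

Computing all pairwise distances among 10 points:

d((12, 16), (9, -3)) = 19.2354
d((12, 16), (2, -1)) = 19.7231
d((12, 16), (3, 9)) = 11.4018
d((12, 16), (-23, 5)) = 36.6879
d((12, 16), (-30, -17)) = 53.4135
d((12, 16), (1, 5)) = 15.5563
d((12, 16), (-14, 11)) = 26.4764
d((12, 16), (-15, -23)) = 47.4342
d((12, 16), (21, -24)) = 41.0
d((9, -3), (2, -1)) = 7.2801
d((9, -3), (3, 9)) = 13.4164
d((9, -3), (-23, 5)) = 32.9848
d((9, -3), (-30, -17)) = 41.4367
d((9, -3), (1, 5)) = 11.3137
d((9, -3), (-14, 11)) = 26.9258
d((9, -3), (-15, -23)) = 31.241
d((9, -3), (21, -24)) = 24.1868
d((2, -1), (3, 9)) = 10.0499
d((2, -1), (-23, 5)) = 25.7099
d((2, -1), (-30, -17)) = 35.7771
d((2, -1), (1, 5)) = 6.0828
d((2, -1), (-14, 11)) = 20.0
d((2, -1), (-15, -23)) = 27.8029
d((2, -1), (21, -24)) = 29.8329
d((3, 9), (-23, 5)) = 26.3059
d((3, 9), (-30, -17)) = 42.0119
d((3, 9), (1, 5)) = 4.4721 <-- minimum
d((3, 9), (-14, 11)) = 17.1172
d((3, 9), (-15, -23)) = 36.7151
d((3, 9), (21, -24)) = 37.5899
d((-23, 5), (-30, -17)) = 23.0868
d((-23, 5), (1, 5)) = 24.0
d((-23, 5), (-14, 11)) = 10.8167
d((-23, 5), (-15, -23)) = 29.1204
d((-23, 5), (21, -24)) = 52.6972
d((-30, -17), (1, 5)) = 38.0132
d((-30, -17), (-14, 11)) = 32.249
d((-30, -17), (-15, -23)) = 16.1555
d((-30, -17), (21, -24)) = 51.4782
d((1, 5), (-14, 11)) = 16.1555
d((1, 5), (-15, -23)) = 32.249
d((1, 5), (21, -24)) = 35.2278
d((-14, 11), (-15, -23)) = 34.0147
d((-14, 11), (21, -24)) = 49.4975
d((-15, -23), (21, -24)) = 36.0139

Closest pair: (3, 9) and (1, 5) with distance 4.4721

The closest pair is (3, 9) and (1, 5) with Euclidean distance 4.4721. For 10 points, brute-force pairwise comparison is shown above. For large n, the divide-and-conquer algorithm (sort by x, recurse on halves, check the dividing strip) achieves O(n log n).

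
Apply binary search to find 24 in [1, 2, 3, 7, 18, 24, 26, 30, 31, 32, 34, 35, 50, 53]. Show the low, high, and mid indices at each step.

Binary search for 24 in [1, 2, 3, 7, 18, 24, 26, 30, 31, 32, 34, 35, 50, 53]:

lo=0, hi=13, mid=6, arr[mid]=26 -> 26 > 24, search left half
lo=0, hi=5, mid=2, arr[mid]=3 -> 3 < 24, search right half
lo=3, hi=5, mid=4, arr[mid]=18 -> 18 < 24, search right half
lo=5, hi=5, mid=5, arr[mid]=24 -> Found target at index 5!

Binary search finds 24 at index 5 after 4 comparisons. The search repeatedly halves the search space by comparing with the middle element.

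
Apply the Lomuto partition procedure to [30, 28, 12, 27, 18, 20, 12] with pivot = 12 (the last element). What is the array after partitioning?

Lomuto partition with pivot = 12:

Initial array: [30, 28, 12, 27, 18, 20, 12]

arr[0]=30 > 12: no swap
arr[1]=28 > 12: no swap
arr[2]=12 <= 12: swap with position 0, array becomes [12, 28, 30, 27, 18, 20, 12]
arr[3]=27 > 12: no swap
arr[4]=18 > 12: no swap
arr[5]=20 > 12: no swap

Place pivot at position 1: [12, 12, 30, 27, 18, 20, 28]
Pivot position: 1

After partitioning with pivot 12, the array becomes [12, 12, 30, 27, 18, 20, 28]. The pivot is placed at index 1. All elements to the left of the pivot are <= 12, and all elements to the right are > 12.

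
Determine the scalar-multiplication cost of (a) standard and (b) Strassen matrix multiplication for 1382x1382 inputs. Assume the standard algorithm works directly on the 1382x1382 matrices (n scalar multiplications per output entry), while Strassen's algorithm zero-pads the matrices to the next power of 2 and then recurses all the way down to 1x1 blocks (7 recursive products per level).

Matrix multiplication for 1382x1382 matrices:

Strassen's algorithm requires power-of-2 dimensions. Pad 1382x1382 to 2048x2048 (next power of 2).

Standard algorithm: 1382^3 = 2639514968 multiplications
Strassen's algorithm: 7^(log2(2048)) = 7^11 = 1977326743 multiplications
Savings: 2639514968 - 1977326743 = 662188225 multiplications

Standard: 2639514968 multiplications (1382^3). Strassen: 1977326743 multiplications (7^11, after padding to 2048x2048). Strassen reduces 8 recursive multiplications to 7 at each level.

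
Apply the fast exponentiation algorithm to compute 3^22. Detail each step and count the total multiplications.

Computing 3^22 by squaring (build up from 3^1; each line after the first costs one multiplication):

3^1 = 3
3^2 = (3^1)^2 = 3^2 = 9
3^4 = (3^2)^2 = 9^2 = 81
3^5 = 3 * 3^4 = 3 * 81 = 243
3^10 = (3^5)^2 = 243^2 = 59049
3^11 = 3 * 3^10 = 3 * 59049 = 177147
3^22 = (3^11)^2 = 177147^2 = 31381059609

Result: 31381059609
Multiplications needed: 6 (6 lines after 3^1)

3^22 = 31381059609. Using exponentiation by squaring, this requires 6 multiplications. The key idea: if the exponent is even, square the half-power; if odd, multiply by the base once.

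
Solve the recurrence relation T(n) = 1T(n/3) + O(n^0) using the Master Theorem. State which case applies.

Master Theorem for T(n) = 1T(n/3) + O(n^0):

a = 1, b = 3, c = 0
log_b(a) = log_3(1) = 0.0000

Case 2: c = 0 = log_3(1) = 0.0000
T(n) = O(n^0 log n) = O(log n)

For T(n) = 1T(n/3) + O(n^0): log_3(1) = 0.0000. This is Case 2 of the Master Theorem (c = log_b(a), equal work at all levels), giving O(log n).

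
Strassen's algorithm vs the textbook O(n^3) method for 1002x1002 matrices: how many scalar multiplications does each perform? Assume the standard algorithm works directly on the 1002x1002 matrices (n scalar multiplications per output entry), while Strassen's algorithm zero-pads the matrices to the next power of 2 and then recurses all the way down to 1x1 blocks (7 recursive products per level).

Matrix multiplication for 1002x1002 matrices:

Strassen's algorithm requires power-of-2 dimensions. Pad 1002x1002 to 1024x1024 (next power of 2).

Standard algorithm: 1002^3 = 1006012008 multiplications
Strassen's algorithm: 7^(log2(1024)) = 7^10 = 282475249 multiplications
Savings: 1006012008 - 282475249 = 723536759 multiplications

Standard: 1006012008 multiplications (1002^3). Strassen: 282475249 multiplications (7^10, after padding to 1024x1024). Strassen reduces 8 recursive multiplications to 7 at each level.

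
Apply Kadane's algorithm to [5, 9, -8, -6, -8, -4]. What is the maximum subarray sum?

Using Kadane's algorithm on [5, 9, -8, -6, -8, -4]:

Scanning through the array:
Position 1 (value 9): max_ending_here = 14, max_so_far = 14
Position 2 (value -8): max_ending_here = 6, max_so_far = 14
Position 3 (value -6): max_ending_here = 0, max_so_far = 14
Position 4 (value -8): max_ending_here = -8, max_so_far = 14
Position 5 (value -4): max_ending_here = -4, max_so_far = 14

Maximum subarray: [5, 9]
Maximum sum: 14

The maximum subarray is [5, 9] with sum 14. This subarray runs from index 0 to index 1.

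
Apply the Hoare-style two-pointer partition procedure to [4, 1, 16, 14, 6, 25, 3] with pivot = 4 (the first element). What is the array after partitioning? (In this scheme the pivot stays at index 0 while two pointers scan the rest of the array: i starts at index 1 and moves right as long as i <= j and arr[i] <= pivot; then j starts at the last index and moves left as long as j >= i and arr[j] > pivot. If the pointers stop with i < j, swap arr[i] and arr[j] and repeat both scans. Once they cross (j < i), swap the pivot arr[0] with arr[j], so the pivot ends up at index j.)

Hoare-style two-pointer partition with pivot = 4:

Initial array: [4, 1, 16, 14, 6, 25, 3]

Pointers start at i = 1, j = 6.
i stops at index 2 (arr[2]=16 > 4), j stops at index 6 (arr[6]=3 <= 4): swap arr[2] and arr[6], array becomes [4, 1, 3, 14, 6, 25, 16]
i ends at 3, j ends at 2: the pointers have crossed (j < i), so scanning stops.

Swap pivot arr[0] with arr[2] to place pivot at position 2: [3, 1, 4, 14, 6, 25, 16]
Pivot position: 2

After partitioning with pivot 4, the array becomes [3, 1, 4, 14, 6, 25, 16]. The pivot is placed at index 2. All elements to the left of the pivot are <= 4, and all elements to the right are > 4.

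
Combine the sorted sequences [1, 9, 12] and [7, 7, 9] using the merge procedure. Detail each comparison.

Merging process:

Compare 1 vs 7: take 1 from left. Merged: [1]
Compare 9 vs 7: take 7 from right. Merged: [1, 7]
Compare 9 vs 7: take 7 from right. Merged: [1, 7, 7]
Compare 9 vs 9: take 9 from left. Merged: [1, 7, 7, 9]
Compare 12 vs 9: take 9 from right. Merged: [1, 7, 7, 9, 9]
Append remaining from left: [12]. Merged: [1, 7, 7, 9, 9, 12]

Final merged array: [1, 7, 7, 9, 9, 12]
Total comparisons: 5

The merged array is [1, 7, 7, 9, 9, 12], requiring 5 comparisons. The merge step runs in O(n) time where n is the total number of elements.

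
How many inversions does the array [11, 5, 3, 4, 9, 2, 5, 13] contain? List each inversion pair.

Finding inversions in [11, 5, 3, 4, 9, 2, 5, 13]:

(0, 1): arr[0]=11 > arr[1]=5
(0, 2): arr[0]=11 > arr[2]=3
(0, 3): arr[0]=11 > arr[3]=4
(0, 4): arr[0]=11 > arr[4]=9
(0, 5): arr[0]=11 > arr[5]=2
(0, 6): arr[0]=11 > arr[6]=5
(1, 2): arr[1]=5 > arr[2]=3
(1, 3): arr[1]=5 > arr[3]=4
(1, 5): arr[1]=5 > arr[5]=2
(2, 5): arr[2]=3 > arr[5]=2
(3, 5): arr[3]=4 > arr[5]=2
(4, 5): arr[4]=9 > arr[5]=2
(4, 6): arr[4]=9 > arr[6]=5

Total inversions: 13

The array has 13 inversion(s): (0,1), (0,2), (0,3), (0,4), (0,5), (0,6), (1,2), (1,3), (1,5), (2,5), (3,5), (4,5), (4,6). Each pair (i,j) satisfies i < j and arr[i] > arr[j].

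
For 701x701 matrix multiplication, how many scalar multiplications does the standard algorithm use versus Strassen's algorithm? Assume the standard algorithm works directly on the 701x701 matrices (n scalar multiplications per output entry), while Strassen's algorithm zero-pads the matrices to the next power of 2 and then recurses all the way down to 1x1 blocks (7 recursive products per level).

Matrix multiplication for 701x701 matrices:

Strassen's algorithm requires power-of-2 dimensions. Pad 701x701 to 1024x1024 (next power of 2).

Standard algorithm: 701^3 = 344472101 multiplications
Strassen's algorithm: 7^(log2(1024)) = 7^10 = 282475249 multiplications
Savings: 344472101 - 282475249 = 61996852 multiplications

Standard: 344472101 multiplications (701^3). Strassen: 282475249 multiplications (7^10, after padding to 1024x1024). Strassen reduces 8 recursive multiplications to 7 at each level.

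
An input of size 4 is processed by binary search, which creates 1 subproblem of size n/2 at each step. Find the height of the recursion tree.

For divide and conquer with division factor 2:

Problem sizes at each level:
Level 0: 4
Level 1: 2
Level 2: 1

The root is level 0 and the size-1 base case is level 2 (the tree spans levels 0 through 2, i.e. 3 levels counting the root), so the depth is the number of divisions: log_2(4) = 2

The recursion tree depth is log_2(4) = 2. At each level, the problem size is divided by 2, so it takes 2 divisions to reduce to a base case of size 1. The algorithm makes 1 recursive call at each level.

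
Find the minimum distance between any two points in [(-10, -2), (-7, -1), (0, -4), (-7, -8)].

Computing all pairwise distances among 4 points:

d((-10, -2), (-7, -1)) = 3.1623 <-- minimum
d((-10, -2), (0, -4)) = 10.198
d((-10, -2), (-7, -8)) = 6.7082
d((-7, -1), (0, -4)) = 7.6158
d((-7, -1), (-7, -8)) = 7.0
d((0, -4), (-7, -8)) = 8.0623

Closest pair: (-10, -2) and (-7, -1) with distance 3.1623

The closest pair is (-10, -2) and (-7, -1) with Euclidean distance 3.1623. For 4 points, brute-force pairwise comparison is shown above. For large n, the divide-and-conquer algorithm (sort by x, recurse on halves, check the dividing strip) achieves O(n log n).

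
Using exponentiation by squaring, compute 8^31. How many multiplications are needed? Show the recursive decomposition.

Computing 8^31 by squaring (build up from 8^1; each line after the first costs one multiplication):

8^1 = 8
8^2 = (8^1)^2 = 8^2 = 64
8^3 = 8 * 8^2 = 8 * 64 = 512
8^6 = (8^3)^2 = 512^2 = 262144
8^7 = 8 * 8^6 = 8 * 262144 = 2097152
8^14 = (8^7)^2 = 2097152^2 = 4398046511104
8^15 = 8 * 8^14 = 8 * 4398046511104 = 35184372088832
8^30 = (8^15)^2 = 35184372088832^2 = 1237940039285380274899124224
8^31 = 8 * 8^30 = 8 * 1237940039285380274899124224 = 9903520314283042199192993792

Result: 9903520314283042199192993792
Multiplications needed: 8 (8 lines after 8^1)

8^31 = 9903520314283042199192993792. Using exponentiation by squaring, this requires 8 multiplications. The key idea: if the exponent is even, square the half-power; if odd, multiply by the base once.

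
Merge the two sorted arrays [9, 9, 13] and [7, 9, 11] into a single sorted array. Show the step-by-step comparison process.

Merging process:

Compare 9 vs 7: take 7 from right. Merged: [7]
Compare 9 vs 9: take 9 from left. Merged: [7, 9]
Compare 9 vs 9: take 9 from left. Merged: [7, 9, 9]
Compare 13 vs 9: take 9 from right. Merged: [7, 9, 9, 9]
Compare 13 vs 11: take 11 from right. Merged: [7, 9, 9, 9, 11]
Append remaining from left: [13]. Merged: [7, 9, 9, 9, 11, 13]

Final merged array: [7, 9, 9, 9, 11, 13]
Total comparisons: 5

The merged array is [7, 9, 9, 9, 11, 13], requiring 5 comparisons. The merge step runs in O(n) time where n is the total number of elements.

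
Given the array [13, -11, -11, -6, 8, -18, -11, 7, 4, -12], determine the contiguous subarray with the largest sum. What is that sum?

Using Kadane's algorithm on [13, -11, -11, -6, 8, -18, -11, 7, 4, -12]:

Scanning through the array:
Position 1 (value -11): max_ending_here = 2, max_so_far = 13
Position 2 (value -11): max_ending_here = -9, max_so_far = 13
Position 3 (value -6): max_ending_here = -6, max_so_far = 13
Position 4 (value 8): max_ending_here = 8, max_so_far = 13
Position 5 (value -18): max_ending_here = -10, max_so_far = 13
Position 6 (value -11): max_ending_here = -11, max_so_far = 13
Position 7 (value 7): max_ending_here = 7, max_so_far = 13
Position 8 (value 4): max_ending_here = 11, max_so_far = 13
Position 9 (value -12): max_ending_here = -1, max_so_far = 13

Maximum subarray: [13]
Maximum sum: 13

The maximum subarray is [13] with sum 13. This subarray runs from index 0 to index 0.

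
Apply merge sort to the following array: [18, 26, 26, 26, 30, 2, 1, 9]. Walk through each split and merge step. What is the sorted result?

Merge sort trace:

Split: [18, 26, 26, 26, 30, 2, 1, 9] -> [18, 26, 26, 26] and [30, 2, 1, 9]
  Split: [18, 26, 26, 26] -> [18, 26] and [26, 26]
    Split: [18, 26] -> [18] and [26]
    Merge: [18] + [26] -> [18, 26]
    Split: [26, 26] -> [26] and [26]
    Merge: [26] + [26] -> [26, 26]
  Merge: [18, 26] + [26, 26] -> [18, 26, 26, 26]
  Split: [30, 2, 1, 9] -> [30, 2] and [1, 9]
    Split: [30, 2] -> [30] and [2]
    Merge: [30] + [2] -> [2, 30]
    Split: [1, 9] -> [1] and [9]
    Merge: [1] + [9] -> [1, 9]
  Merge: [2, 30] + [1, 9] -> [1, 2, 9, 30]
Merge: [18, 26, 26, 26] + [1, 2, 9, 30] -> [1, 2, 9, 18, 26, 26, 26, 30]

Final sorted array: [1, 2, 9, 18, 26, 26, 26, 30]

The merge sort proceeds by recursively splitting the array and merging sorted halves.
After all merges, the sorted array is [1, 2, 9, 18, 26, 26, 26, 30].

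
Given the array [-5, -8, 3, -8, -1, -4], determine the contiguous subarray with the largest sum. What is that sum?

Using Kadane's algorithm on [-5, -8, 3, -8, -1, -4]:

Scanning through the array:
Position 1 (value -8): max_ending_here = -8, max_so_far = -5
Position 2 (value 3): max_ending_here = 3, max_so_far = 3
Position 3 (value -8): max_ending_here = -5, max_so_far = 3
Position 4 (value -1): max_ending_here = -1, max_so_far = 3
Position 5 (value -4): max_ending_here = -4, max_so_far = 3

Maximum subarray: [3]
Maximum sum: 3

The maximum subarray is [3] with sum 3. This subarray runs from index 2 to index 2.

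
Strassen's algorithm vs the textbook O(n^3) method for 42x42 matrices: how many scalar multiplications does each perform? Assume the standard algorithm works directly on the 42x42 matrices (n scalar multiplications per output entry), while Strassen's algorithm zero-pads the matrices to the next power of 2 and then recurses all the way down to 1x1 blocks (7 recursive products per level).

Matrix multiplication for 42x42 matrices:

Strassen's algorithm requires power-of-2 dimensions. Pad 42x42 to 64x64 (next power of 2).

Standard algorithm: 42^3 = 74088 multiplications
Strassen's algorithm: 7^(log2(64)) = 7^6 = 117649 multiplications
Difference: 74088 - 117649 = -43561 (Strassen uses MORE here due to padding overhead — for small or just-over-power-of-2 n, padding can outweigh the per-level savings)

Standard: 74088 multiplications (42^3). Strassen: 117649 multiplications (7^6, after padding to 64x64). Strassen reduces 8 recursive multiplications to 7 at each level.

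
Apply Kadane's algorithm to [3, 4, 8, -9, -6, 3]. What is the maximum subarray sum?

Using Kadane's algorithm on [3, 4, 8, -9, -6, 3]:

Scanning through the array:
Position 1 (value 4): max_ending_here = 7, max_so_far = 7
Position 2 (value 8): max_ending_here = 15, max_so_far = 15
Position 3 (value -9): max_ending_here = 6, max_so_far = 15
Position 4 (value -6): max_ending_here = 0, max_so_far = 15
Position 5 (value 3): max_ending_here = 3, max_so_far = 15

Maximum subarray: [3, 4, 8]
Maximum sum: 15

The maximum subarray is [3, 4, 8] with sum 15. This subarray runs from index 0 to index 2.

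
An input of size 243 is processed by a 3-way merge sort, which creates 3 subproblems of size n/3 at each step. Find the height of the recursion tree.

For divide and conquer with division factor 3:

Problem sizes at each level:
Level 0: 243
Level 1: 81
Level 2: 27
Level 3: 9
Level 4: 3
Level 5: 1

The root is level 0 and the size-1 base case is level 5 (the tree spans levels 0 through 5, i.e. 6 levels counting the root), so the depth is the number of divisions: log_3(243) = 5

The recursion tree depth is log_3(243) = 5. At each level, the problem size is divided by 3, so it takes 5 divisions to reduce to a base case of size 1. The algorithm makes 3 recursive calls at each level.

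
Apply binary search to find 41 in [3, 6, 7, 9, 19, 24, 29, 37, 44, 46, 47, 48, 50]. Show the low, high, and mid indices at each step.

Binary search for 41 in [3, 6, 7, 9, 19, 24, 29, 37, 44, 46, 47, 48, 50]:

lo=0, hi=12, mid=6, arr[mid]=29 -> 29 < 41, search right half
lo=7, hi=12, mid=9, arr[mid]=46 -> 46 > 41, search left half
lo=7, hi=8, mid=7, arr[mid]=37 -> 37 < 41, search right half
lo=8, hi=8, mid=8, arr[mid]=44 -> 44 > 41, search left half
lo=8 > hi=7, target 41 not found

Binary search determines that 41 is not in the array after 4 comparisons. The search space was exhausted without finding the target.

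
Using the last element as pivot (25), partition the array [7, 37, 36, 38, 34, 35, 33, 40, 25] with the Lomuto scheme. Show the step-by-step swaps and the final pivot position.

Lomuto partition with pivot = 25:

Initial array: [7, 37, 36, 38, 34, 35, 33, 40, 25]

arr[0]=7 <= 25: swap with position 0, array becomes [7, 37, 36, 38, 34, 35, 33, 40, 25]
arr[1]=37 > 25: no swap
arr[2]=36 > 25: no swap
arr[3]=38 > 25: no swap
arr[4]=34 > 25: no swap
arr[5]=35 > 25: no swap
arr[6]=33 > 25: no swap
arr[7]=40 > 25: no swap

Place pivot at position 1: [7, 25, 36, 38, 34, 35, 33, 40, 37]
Pivot position: 1

After partitioning with pivot 25, the array becomes [7, 25, 36, 38, 34, 35, 33, 40, 37]. The pivot is placed at index 1. All elements to the left of the pivot are <= 25, and all elements to the right are > 25.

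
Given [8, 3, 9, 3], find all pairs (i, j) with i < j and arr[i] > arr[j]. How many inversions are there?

Finding inversions in [8, 3, 9, 3]:

(0, 1): arr[0]=8 > arr[1]=3
(0, 3): arr[0]=8 > arr[3]=3
(2, 3): arr[2]=9 > arr[3]=3

Total inversions: 3

The array has 3 inversion(s): (0,1), (0,3), (2,3). Each pair (i,j) satisfies i < j and arr[i] > arr[j].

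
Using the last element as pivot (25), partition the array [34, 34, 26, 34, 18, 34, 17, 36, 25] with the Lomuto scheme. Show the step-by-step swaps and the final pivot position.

Lomuto partition with pivot = 25:

Initial array: [34, 34, 26, 34, 18, 34, 17, 36, 25]

arr[0]=34 > 25: no swap
arr[1]=34 > 25: no swap
arr[2]=26 > 25: no swap
arr[3]=34 > 25: no swap
arr[4]=18 <= 25: swap with position 0, array becomes [18, 34, 26, 34, 34, 34, 17, 36, 25]
arr[5]=34 > 25: no swap
arr[6]=17 <= 25: swap with position 1, array becomes [18, 17, 26, 34, 34, 34, 34, 36, 25]
arr[7]=36 > 25: no swap

Place pivot at position 2: [18, 17, 25, 34, 34, 34, 34, 36, 26]
Pivot position: 2

After partitioning with pivot 25, the array becomes [18, 17, 25, 34, 34, 34, 34, 36, 26]. The pivot is placed at index 2. All elements to the left of the pivot are <= 25, and all elements to the right are > 25.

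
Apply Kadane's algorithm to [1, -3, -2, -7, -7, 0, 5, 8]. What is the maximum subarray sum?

Using Kadane's algorithm on [1, -3, -2, -7, -7, 0, 5, 8]:

Scanning through the array:
Position 1 (value -3): max_ending_here = -2, max_so_far = 1
Position 2 (value -2): max_ending_here = -2, max_so_far = 1
Position 3 (value -7): max_ending_here = -7, max_so_far = 1
Position 4 (value -7): max_ending_here = -7, max_so_far = 1
Position 5 (value 0): max_ending_here = 0, max_so_far = 1
Position 6 (value 5): max_ending_here = 5, max_so_far = 5
Position 7 (value 8): max_ending_here = 13, max_so_far = 13

Maximum subarray: [0, 5, 8]
Maximum sum: 13

The maximum subarray is [0, 5, 8] with sum 13. This subarray runs from index 5 to index 7.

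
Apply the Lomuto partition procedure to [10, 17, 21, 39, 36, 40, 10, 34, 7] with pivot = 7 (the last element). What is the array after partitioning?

Lomuto partition with pivot = 7:

Initial array: [10, 17, 21, 39, 36, 40, 10, 34, 7]

arr[0]=10 > 7: no swap
arr[1]=17 > 7: no swap
arr[2]=21 > 7: no swap
arr[3]=39 > 7: no swap
arr[4]=36 > 7: no swap
arr[5]=40 > 7: no swap
arr[6]=10 > 7: no swap
arr[7]=34 > 7: no swap

Place pivot at position 0: [7, 17, 21, 39, 36, 40, 10, 34, 10]
Pivot position: 0

After partitioning with pivot 7, the array becomes [7, 17, 21, 39, 36, 40, 10, 34, 10]. The pivot is placed at index 0. All elements to the left of the pivot are <= 7, and all elements to the right are > 7.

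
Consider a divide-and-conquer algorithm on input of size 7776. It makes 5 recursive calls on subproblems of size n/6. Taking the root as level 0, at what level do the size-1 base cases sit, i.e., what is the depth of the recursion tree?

For divide and conquer with division factor 6:

Problem sizes at each level:
Level 0: 7776
Level 1: 1296
Level 2: 216
Level 3: 36
Level 4: 6
Level 5: 1

The root is level 0 and the size-1 base case is level 5 (the tree spans levels 0 through 5, i.e. 6 levels counting the root), so the depth is the number of divisions: log_6(7776) = 5

The recursion tree depth is log_6(7776) = 5. At each level, the problem size is divided by 6, so it takes 5 divisions to reduce to a base case of size 1. The algorithm makes 5 recursive calls at each level.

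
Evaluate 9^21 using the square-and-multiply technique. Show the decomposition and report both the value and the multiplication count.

Computing 9^21 by squaring (build up from 9^1; each line after the first costs one multiplication):

9^1 = 9
9^2 = (9^1)^2 = 9^2 = 81
9^4 = (9^2)^2 = 81^2 = 6561
9^5 = 9 * 9^4 = 9 * 6561 = 59049
9^10 = (9^5)^2 = 59049^2 = 3486784401
9^20 = (9^10)^2 = 3486784401^2 = 12157665459056928801
9^21 = 9 * 9^20 = 9 * 12157665459056928801 = 109418989131512359209

Result: 109418989131512359209
Multiplications needed: 6 (6 lines after 9^1)

9^21 = 109418989131512359209. Using exponentiation by squaring, this requires 6 multiplications. The key idea: if the exponent is even, square the half-power; if odd, multiply by the base once.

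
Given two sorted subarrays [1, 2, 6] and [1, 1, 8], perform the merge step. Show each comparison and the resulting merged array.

Merging process:

Compare 1 vs 1: take 1 from left. Merged: [1]
Compare 2 vs 1: take 1 from right. Merged: [1, 1]
Compare 2 vs 1: take 1 from right. Merged: [1, 1, 1]
Compare 2 vs 8: take 2 from left. Merged: [1, 1, 1, 2]
Compare 6 vs 8: take 6 from left. Merged: [1, 1, 1, 2, 6]
Append remaining from right: [8]. Merged: [1, 1, 1, 2, 6, 8]

Final merged array: [1, 1, 1, 2, 6, 8]
Total comparisons: 5

The merged array is [1, 1, 1, 2, 6, 8], requiring 5 comparisons. The merge step runs in O(n) time where n is the total number of elements.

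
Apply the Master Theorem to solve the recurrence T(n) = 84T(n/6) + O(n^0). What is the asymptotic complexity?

Master Theorem for T(n) = 84T(n/6) + O(n^0):

a = 84, b = 6, c = 0
log_b(a) = log_6(84) = 2.4729

Case 1: c = 0 < log_6(84) = 2.4729
T(n) = O(n^(log_6 84))

For T(n) = 84T(n/6) + O(n^0): log_6(84) = 2.4729. This is Case 1 of the Master Theorem (c < log_b(a), work dominated by leaves), giving O(n^(log_6 84)).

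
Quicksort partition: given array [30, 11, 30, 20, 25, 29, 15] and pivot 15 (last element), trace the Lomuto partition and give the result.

Lomuto partition with pivot = 15:

Initial array: [30, 11, 30, 20, 25, 29, 15]

arr[0]=30 > 15: no swap
arr[1]=11 <= 15: swap with position 0, array becomes [11, 30, 30, 20, 25, 29, 15]
arr[2]=30 > 15: no swap
arr[3]=20 > 15: no swap
arr[4]=25 > 15: no swap
arr[5]=29 > 15: no swap

Place pivot at position 1: [11, 15, 30, 20, 25, 29, 30]
Pivot position: 1

After partitioning with pivot 15, the array becomes [11, 15, 30, 20, 25, 29, 30]. The pivot is placed at index 1. All elements to the left of the pivot are <= 15, and all elements to the right are > 15.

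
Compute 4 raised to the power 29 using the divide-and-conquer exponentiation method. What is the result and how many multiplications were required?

Computing 4^29 by squaring (build up from 4^1; each line after the first costs one multiplication):

4^1 = 4
4^2 = (4^1)^2 = 4^2 = 16
4^3 = 4 * 4^2 = 4 * 16 = 64
4^6 = (4^3)^2 = 64^2 = 4096
4^7 = 4 * 4^6 = 4 * 4096 = 16384
4^14 = (4^7)^2 = 16384^2 = 268435456
4^28 = (4^14)^2 = 268435456^2 = 72057594037927936
4^29 = 4 * 4^28 = 4 * 72057594037927936 = 288230376151711744

Result: 288230376151711744
Multiplications needed: 7 (7 lines after 4^1)

4^29 = 288230376151711744. Using exponentiation by squaring, this requires 7 multiplications. The key idea: if the exponent is even, square the half-power; if odd, multiply by the base once.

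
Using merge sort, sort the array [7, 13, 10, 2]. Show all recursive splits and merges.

Merge sort trace:

Split: [7, 13, 10, 2] -> [7, 13] and [10, 2]
  Split: [7, 13] -> [7] and [13]
  Merge: [7] + [13] -> [7, 13]
  Split: [10, 2] -> [10] and [2]
  Merge: [10] + [2] -> [2, 10]
Merge: [7, 13] + [2, 10] -> [2, 7, 10, 13]

Final sorted array: [2, 7, 10, 13]

The merge sort proceeds by recursively splitting the array and merging sorted halves.
After all merges, the sorted array is [2, 7, 10, 13].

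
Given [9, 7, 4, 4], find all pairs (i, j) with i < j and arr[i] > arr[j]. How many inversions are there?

Finding inversions in [9, 7, 4, 4]:

(0, 1): arr[0]=9 > arr[1]=7
(0, 2): arr[0]=9 > arr[2]=4
(0, 3): arr[0]=9 > arr[3]=4
(1, 2): arr[1]=7 > arr[2]=4
(1, 3): arr[1]=7 > arr[3]=4

Total inversions: 5

The array has 5 inversion(s): (0,1), (0,2), (0,3), (1,2), (1,3). Each pair (i,j) satisfies i < j and arr[i] > arr[j].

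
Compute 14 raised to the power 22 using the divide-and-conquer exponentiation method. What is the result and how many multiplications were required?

Computing 14^22 by squaring (build up from 14^1; each line after the first costs one multiplication):

14^1 = 14
14^2 = (14^1)^2 = 14^2 = 196
14^4 = (14^2)^2 = 196^2 = 38416
14^5 = 14 * 14^4 = 14 * 38416 = 537824
14^10 = (14^5)^2 = 537824^2 = 289254654976
14^11 = 14 * 14^10 = 14 * 289254654976 = 4049565169664
14^22 = (14^11)^2 = 4049565169664^2 = 16398978063355821105872896

Result: 16398978063355821105872896
Multiplications needed: 6 (6 lines after 14^1)

14^22 = 16398978063355821105872896. Using exponentiation by squaring, this requires 6 multiplications. The key idea: if the exponent is even, square the half-power; if odd, multiply by the base once.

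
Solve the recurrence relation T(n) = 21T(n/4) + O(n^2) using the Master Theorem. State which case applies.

Master Theorem for T(n) = 21T(n/4) + O(n^2):

a = 21, b = 4, c = 2
log_b(a) = log_4(21) = 2.1962

Case 1: c = 2 < log_4(21) = 2.1962
T(n) = O(n^(log_4 21))

For T(n) = 21T(n/4) + O(n^2): log_4(21) = 2.1962. This is Case 1 of the Master Theorem (c < log_b(a), work dominated by leaves), giving O(n^(log_4 21)).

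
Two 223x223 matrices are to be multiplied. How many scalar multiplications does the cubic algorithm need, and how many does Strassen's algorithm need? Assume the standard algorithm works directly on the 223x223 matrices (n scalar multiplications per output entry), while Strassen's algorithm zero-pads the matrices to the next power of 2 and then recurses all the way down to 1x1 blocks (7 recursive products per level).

Matrix multiplication for 223x223 matrices:

Strassen's algorithm requires power-of-2 dimensions. Pad 223x223 to 256x256 (next power of 2).

Standard algorithm: 223^3 = 11089567 multiplications
Strassen's algorithm: 7^(log2(256)) = 7^8 = 5764801 multiplications
Savings: 11089567 - 5764801 = 5324766 multiplications

Standard: 11089567 multiplications (223^3). Strassen: 5764801 multiplications (7^8, after padding to 256x256). Strassen reduces 8 recursive multiplications to 7 at each level.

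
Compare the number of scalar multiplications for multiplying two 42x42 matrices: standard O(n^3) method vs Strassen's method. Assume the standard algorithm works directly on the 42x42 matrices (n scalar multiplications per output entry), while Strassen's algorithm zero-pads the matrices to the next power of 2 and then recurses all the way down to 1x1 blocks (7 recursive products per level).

Matrix multiplication for 42x42 matrices:

Strassen's algorithm requires power-of-2 dimensions. Pad 42x42 to 64x64 (next power of 2).

Standard algorithm: 42^3 = 74088 multiplications
Strassen's algorithm: 7^(log2(64)) = 7^6 = 117649 multiplications
Difference: 74088 - 117649 = -43561 (Strassen uses MORE here due to padding overhead — for small or just-over-power-of-2 n, padding can outweigh the per-level savings)

Standard: 74088 multiplications (42^3). Strassen: 117649 multiplications (7^6, after padding to 64x64). Strassen reduces 8 recursive multiplications to 7 at each level.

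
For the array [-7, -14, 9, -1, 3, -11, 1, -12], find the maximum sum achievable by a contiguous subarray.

Using Kadane's algorithm on [-7, -14, 9, -1, 3, -11, 1, -12]:

Scanning through the array:
Position 1 (value -14): max_ending_here = -14, max_so_far = -7
Position 2 (value 9): max_ending_here = 9, max_so_far = 9
Position 3 (value -1): max_ending_here = 8, max_so_far = 9
Position 4 (value 3): max_ending_here = 11, max_so_far = 11
Position 5 (value -11): max_ending_here = 0, max_so_far = 11
Position 6 (value 1): max_ending_here = 1, max_so_far = 11
Position 7 (value -12): max_ending_here = -11, max_so_far = 11

Maximum subarray: [9, -1, 3]
Maximum sum: 11

The maximum subarray is [9, -1, 3] with sum 11. This subarray runs from index 2 to index 4.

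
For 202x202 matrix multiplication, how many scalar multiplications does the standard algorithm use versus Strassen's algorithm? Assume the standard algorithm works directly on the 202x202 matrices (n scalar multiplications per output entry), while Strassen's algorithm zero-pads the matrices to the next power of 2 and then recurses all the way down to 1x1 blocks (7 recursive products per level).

Matrix multiplication for 202x202 matrices:

Strassen's algorithm requires power-of-2 dimensions. Pad 202x202 to 256x256 (next power of 2).

Standard algorithm: 202^3 = 8242408 multiplications
Strassen's algorithm: 7^(log2(256)) = 7^8 = 5764801 multiplications
Savings: 8242408 - 5764801 = 2477607 multiplications

Standard: 8242408 multiplications (202^3). Strassen: 5764801 multiplications (7^8, after padding to 256x256). Strassen reduces 8 recursive multiplications to 7 at each level.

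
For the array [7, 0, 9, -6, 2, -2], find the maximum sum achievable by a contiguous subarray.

Using Kadane's algorithm on [7, 0, 9, -6, 2, -2]:

Scanning through the array:
Position 1 (value 0): max_ending_here = 7, max_so_far = 7
Position 2 (value 9): max_ending_here = 16, max_so_far = 16
Position 3 (value -6): max_ending_here = 10, max_so_far = 16
Position 4 (value 2): max_ending_here = 12, max_so_far = 16
Position 5 (value -2): max_ending_here = 10, max_so_far = 16

Maximum subarray: [7, 0, 9]
Maximum sum: 16

The maximum subarray is [7, 0, 9] with sum 16. This subarray runs from index 0 to index 2.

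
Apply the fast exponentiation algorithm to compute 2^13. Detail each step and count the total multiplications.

Computing 2^13 by squaring (build up from 2^1; each line after the first costs one multiplication):

2^1 = 2
2^2 = (2^1)^2 = 2^2 = 4
2^3 = 2 * 2^2 = 2 * 4 = 8
2^6 = (2^3)^2 = 8^2 = 64
2^12 = (2^6)^2 = 64^2 = 4096
2^13 = 2 * 2^12 = 2 * 4096 = 8192

Result: 8192
Multiplications needed: 5 (5 lines after 2^1)

2^13 = 8192. Using exponentiation by squaring, this requires 5 multiplications. The key idea: if the exponent is even, square the half-power; if odd, multiply by the base once.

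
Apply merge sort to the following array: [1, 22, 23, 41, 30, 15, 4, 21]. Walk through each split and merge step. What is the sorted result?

Merge sort trace:

Split: [1, 22, 23, 41, 30, 15, 4, 21] -> [1, 22, 23, 41] and [30, 15, 4, 21]
  Split: [1, 22, 23, 41] -> [1, 22] and [23, 41]
    Split: [1, 22] -> [1] and [22]
    Merge: [1] + [22] -> [1, 22]
    Split: [23, 41] -> [23] and [41]
    Merge: [23] + [41] -> [23, 41]
  Merge: [1, 22] + [23, 41] -> [1, 22, 23, 41]
  Split: [30, 15, 4, 21] -> [30, 15] and [4, 21]
    Split: [30, 15] -> [30] and [15]
    Merge: [30] + [15] -> [15, 30]
    Split: [4, 21] -> [4] and [21]
    Merge: [4] + [21] -> [4, 21]
  Merge: [15, 30] + [4, 21] -> [4, 15, 21, 30]
Merge: [1, 22, 23, 41] + [4, 15, 21, 30] -> [1, 4, 15, 21, 22, 23, 30, 41]

Final sorted array: [1, 4, 15, 21, 22, 23, 30, 41]

The merge sort proceeds by recursively splitting the array and merging sorted halves.
After all merges, the sorted array is [1, 4, 15, 21, 22, 23, 30, 41].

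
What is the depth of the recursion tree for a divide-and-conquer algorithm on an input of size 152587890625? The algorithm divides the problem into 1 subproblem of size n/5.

For divide and conquer with division factor 5:

Problem sizes at each level:
Level 0: 152587890625
Level 1: 30517578125
Level 2: 6103515625
Level 3: 1220703125
Level 4: 244140625
Level 5: 48828125
Level 6: 9765625
Level 7: 1953125
Level 8: 390625
Level 9: 78125
Level 10: 15625
Level 11: 3125
Level 12: 625
Level 13: 125
Level 14: 25
Level 15: 5
Level 16: 1

The root is level 0 and the size-1 base case is level 16 (the tree spans levels 0 through 16, i.e. 17 levels counting the root), so the depth is the number of divisions: log_5(152587890625) = 16

The recursion tree depth is log_5(152587890625) = 16. At each level, the problem size is divided by 5, so it takes 16 divisions to reduce to a base case of size 1. The algorithm makes 1 recursive call at each level.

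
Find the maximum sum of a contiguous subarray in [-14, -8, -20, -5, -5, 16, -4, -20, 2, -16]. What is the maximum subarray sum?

Using Kadane's algorithm on [-14, -8, -20, -5, -5, 16, -4, -20, 2, -16]:

Scanning through the array:
Position 1 (value -8): max_ending_here = -8, max_so_far = -8
Position 2 (value -20): max_ending_here = -20, max_so_far = -8
Position 3 (value -5): max_ending_here = -5, max_so_far = -5
Position 4 (value -5): max_ending_here = -5, max_so_far = -5
Position 5 (value 16): max_ending_here = 16, max_so_far = 16
Position 6 (value -4): max_ending_here = 12, max_so_far = 16
Position 7 (value -20): max_ending_here = -8, max_so_far = 16
Position 8 (value 2): max_ending_here = 2, max_so_far = 16
Position 9 (value -16): max_ending_here = -14, max_so_far = 16

Maximum subarray: [16]
Maximum sum: 16

The maximum subarray is [16] with sum 16. This subarray runs from index 5 to index 5.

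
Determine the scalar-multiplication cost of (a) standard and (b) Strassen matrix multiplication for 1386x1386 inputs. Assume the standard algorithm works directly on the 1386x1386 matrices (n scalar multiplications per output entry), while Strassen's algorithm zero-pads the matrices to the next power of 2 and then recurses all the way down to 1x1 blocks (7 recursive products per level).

Matrix multiplication for 1386x1386 matrices:

Strassen's algorithm requires power-of-2 dimensions. Pad 1386x1386 to 2048x2048 (next power of 2).

Standard algorithm: 1386^3 = 2662500456 multiplications
Strassen's algorithm: 7^(log2(2048)) = 7^11 = 1977326743 multiplications
Savings: 2662500456 - 1977326743 = 685173713 multiplications

Standard: 2662500456 multiplications (1386^3). Strassen: 1977326743 multiplications (7^11, after padding to 2048x2048). Strassen reduces 8 recursive multiplications to 7 at each level.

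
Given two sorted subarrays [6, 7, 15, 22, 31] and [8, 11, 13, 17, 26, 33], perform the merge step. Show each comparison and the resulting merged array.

Merging process:

Compare 6 vs 8: take 6 from left. Merged: [6]
Compare 7 vs 8: take 7 from left. Merged: [6, 7]
Compare 15 vs 8: take 8 from right. Merged: [6, 7, 8]
Compare 15 vs 11: take 11 from right. Merged: [6, 7, 8, 11]
Compare 15 vs 13: take 13 from right. Merged: [6, 7, 8, 11, 13]
Compare 15 vs 17: take 15 from left. Merged: [6, 7, 8, 11, 13, 15]
Compare 22 vs 17: take 17 from right. Merged: [6, 7, 8, 11, 13, 15, 17]
Compare 22 vs 26: take 22 from left. Merged: [6, 7, 8, 11, 13, 15, 17, 22]
Compare 31 vs 26: take 26 from right. Merged: [6, 7, 8, 11, 13, 15, 17, 22, 26]
Compare 31 vs 33: take 31 from left. Merged: [6, 7, 8, 11, 13, 15, 17, 22, 26, 31]
Append remaining from right: [33]. Merged: [6, 7, 8, 11, 13, 15, 17, 22, 26, 31, 33]

Final merged array: [6, 7, 8, 11, 13, 15, 17, 22, 26, 31, 33]
Total comparisons: 10

The merged array is [6, 7, 8, 11, 13, 15, 17, 22, 26, 31, 33], requiring 10 comparisons. The merge step runs in O(n) time where n is the total number of elements.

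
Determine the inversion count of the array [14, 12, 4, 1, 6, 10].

Finding inversions in [14, 12, 4, 1, 6, 10]:

(0, 1): arr[0]=14 > arr[1]=12
(0, 2): arr[0]=14 > arr[2]=4
(0, 3): arr[0]=14 > arr[3]=1
(0, 4): arr[0]=14 > arr[4]=6
(0, 5): arr[0]=14 > arr[5]=10
(1, 2): arr[1]=12 > arr[2]=4
(1, 3): arr[1]=12 > arr[3]=1
(1, 4): arr[1]=12 > arr[4]=6
(1, 5): arr[1]=12 > arr[5]=10
(2, 3): arr[2]=4 > arr[3]=1

Total inversions: 10

The array has 10 inversion(s): (0,1), (0,2), (0,3), (0,4), (0,5), (1,2), (1,3), (1,4), (1,5), (2,3). Each pair (i,j) satisfies i < j and arr[i] > arr[j].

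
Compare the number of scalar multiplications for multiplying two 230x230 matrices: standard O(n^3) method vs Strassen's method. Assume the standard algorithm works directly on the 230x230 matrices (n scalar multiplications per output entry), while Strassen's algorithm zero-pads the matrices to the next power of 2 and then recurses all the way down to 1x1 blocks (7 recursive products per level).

Matrix multiplication for 230x230 matrices:

Strassen's algorithm requires power-of-2 dimensions. Pad 230x230 to 256x256 (next power of 2).

Standard algorithm: 230^3 = 12167000 multiplications
Strassen's algorithm: 7^(log2(256)) = 7^8 = 5764801 multiplications
Savings: 12167000 - 5764801 = 6402199 multiplications

Standard: 12167000 multiplications (230^3). Strassen: 5764801 multiplications (7^8, after padding to 256x256). Strassen reduces 8 recursive multiplications to 7 at each level.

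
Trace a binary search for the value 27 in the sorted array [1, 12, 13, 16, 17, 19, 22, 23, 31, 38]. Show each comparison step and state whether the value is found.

Binary search for 27 in [1, 12, 13, 16, 17, 19, 22, 23, 31, 38]:

lo=0, hi=9, mid=4, arr[mid]=17 -> 17 < 27, search right half
lo=5, hi=9, mid=7, arr[mid]=23 -> 23 < 27, search right half
lo=8, hi=9, mid=8, arr[mid]=31 -> 31 > 27, search left half
lo=8 > hi=7, target 27 not found

Binary search determines that 27 is not in the array after 3 comparisons. The search space was exhausted without finding the target.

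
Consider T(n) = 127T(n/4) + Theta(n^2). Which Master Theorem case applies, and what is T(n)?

Master Theorem for T(n) = 127T(n/4) + O(n^2):

a = 127, b = 4, c = 2
log_b(a) = log_4(127) = 3.4943

Case 1: c = 2 < log_4(127) = 3.4943
T(n) = O(n^(log_4 127))

For T(n) = 127T(n/4) + O(n^2): log_4(127) = 3.4943. This is Case 1 of the Master Theorem (c < log_b(a), work dominated by leaves), giving O(n^(log_4 127)).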